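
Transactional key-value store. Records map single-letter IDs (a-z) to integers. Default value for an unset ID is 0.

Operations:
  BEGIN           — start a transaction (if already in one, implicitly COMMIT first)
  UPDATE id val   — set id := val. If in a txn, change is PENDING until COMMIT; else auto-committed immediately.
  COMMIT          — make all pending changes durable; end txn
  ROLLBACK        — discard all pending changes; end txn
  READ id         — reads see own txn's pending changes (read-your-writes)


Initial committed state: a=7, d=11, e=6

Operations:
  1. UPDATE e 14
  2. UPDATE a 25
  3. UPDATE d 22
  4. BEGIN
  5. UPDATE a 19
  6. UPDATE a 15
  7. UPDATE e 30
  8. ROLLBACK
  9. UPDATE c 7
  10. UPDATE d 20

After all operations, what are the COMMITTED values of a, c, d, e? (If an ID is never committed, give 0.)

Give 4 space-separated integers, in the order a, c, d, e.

Initial committed: {a=7, d=11, e=6}
Op 1: UPDATE e=14 (auto-commit; committed e=14)
Op 2: UPDATE a=25 (auto-commit; committed a=25)
Op 3: UPDATE d=22 (auto-commit; committed d=22)
Op 4: BEGIN: in_txn=True, pending={}
Op 5: UPDATE a=19 (pending; pending now {a=19})
Op 6: UPDATE a=15 (pending; pending now {a=15})
Op 7: UPDATE e=30 (pending; pending now {a=15, e=30})
Op 8: ROLLBACK: discarded pending ['a', 'e']; in_txn=False
Op 9: UPDATE c=7 (auto-commit; committed c=7)
Op 10: UPDATE d=20 (auto-commit; committed d=20)
Final committed: {a=25, c=7, d=20, e=14}

Answer: 25 7 20 14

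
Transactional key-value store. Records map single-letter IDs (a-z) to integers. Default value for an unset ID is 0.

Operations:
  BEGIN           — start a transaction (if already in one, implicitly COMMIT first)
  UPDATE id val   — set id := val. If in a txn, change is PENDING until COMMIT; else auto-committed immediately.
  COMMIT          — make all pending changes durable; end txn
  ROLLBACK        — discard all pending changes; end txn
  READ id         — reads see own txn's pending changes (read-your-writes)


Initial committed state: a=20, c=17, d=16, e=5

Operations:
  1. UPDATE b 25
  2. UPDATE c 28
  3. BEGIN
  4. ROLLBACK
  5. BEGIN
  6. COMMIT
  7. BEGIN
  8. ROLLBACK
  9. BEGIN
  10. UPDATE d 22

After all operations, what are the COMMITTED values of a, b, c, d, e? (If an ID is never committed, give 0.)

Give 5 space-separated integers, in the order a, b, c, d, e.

Answer: 20 25 28 16 5

Derivation:
Initial committed: {a=20, c=17, d=16, e=5}
Op 1: UPDATE b=25 (auto-commit; committed b=25)
Op 2: UPDATE c=28 (auto-commit; committed c=28)
Op 3: BEGIN: in_txn=True, pending={}
Op 4: ROLLBACK: discarded pending []; in_txn=False
Op 5: BEGIN: in_txn=True, pending={}
Op 6: COMMIT: merged [] into committed; committed now {a=20, b=25, c=28, d=16, e=5}
Op 7: BEGIN: in_txn=True, pending={}
Op 8: ROLLBACK: discarded pending []; in_txn=False
Op 9: BEGIN: in_txn=True, pending={}
Op 10: UPDATE d=22 (pending; pending now {d=22})
Final committed: {a=20, b=25, c=28, d=16, e=5}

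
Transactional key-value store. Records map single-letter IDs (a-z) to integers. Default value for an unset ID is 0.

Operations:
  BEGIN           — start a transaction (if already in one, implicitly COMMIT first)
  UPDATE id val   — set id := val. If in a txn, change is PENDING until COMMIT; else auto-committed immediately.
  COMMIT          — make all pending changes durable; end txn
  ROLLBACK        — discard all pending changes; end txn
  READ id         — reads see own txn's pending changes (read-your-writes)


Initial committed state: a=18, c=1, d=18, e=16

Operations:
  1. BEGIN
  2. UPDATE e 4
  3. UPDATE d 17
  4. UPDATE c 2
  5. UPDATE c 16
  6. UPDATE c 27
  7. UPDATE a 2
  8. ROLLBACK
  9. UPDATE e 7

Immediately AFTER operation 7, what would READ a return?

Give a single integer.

Initial committed: {a=18, c=1, d=18, e=16}
Op 1: BEGIN: in_txn=True, pending={}
Op 2: UPDATE e=4 (pending; pending now {e=4})
Op 3: UPDATE d=17 (pending; pending now {d=17, e=4})
Op 4: UPDATE c=2 (pending; pending now {c=2, d=17, e=4})
Op 5: UPDATE c=16 (pending; pending now {c=16, d=17, e=4})
Op 6: UPDATE c=27 (pending; pending now {c=27, d=17, e=4})
Op 7: UPDATE a=2 (pending; pending now {a=2, c=27, d=17, e=4})
After op 7: visible(a) = 2 (pending={a=2, c=27, d=17, e=4}, committed={a=18, c=1, d=18, e=16})

Answer: 2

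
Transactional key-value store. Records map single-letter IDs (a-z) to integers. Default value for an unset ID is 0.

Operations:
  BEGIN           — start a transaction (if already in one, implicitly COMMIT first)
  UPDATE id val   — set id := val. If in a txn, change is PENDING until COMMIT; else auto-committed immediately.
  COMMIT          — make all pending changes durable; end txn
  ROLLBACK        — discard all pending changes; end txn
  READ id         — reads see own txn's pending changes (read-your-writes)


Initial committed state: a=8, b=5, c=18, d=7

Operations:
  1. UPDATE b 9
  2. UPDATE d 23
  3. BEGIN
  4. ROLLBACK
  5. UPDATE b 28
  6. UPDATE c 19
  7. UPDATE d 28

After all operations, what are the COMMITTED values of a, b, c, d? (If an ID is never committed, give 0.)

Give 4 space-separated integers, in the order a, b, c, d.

Answer: 8 28 19 28

Derivation:
Initial committed: {a=8, b=5, c=18, d=7}
Op 1: UPDATE b=9 (auto-commit; committed b=9)
Op 2: UPDATE d=23 (auto-commit; committed d=23)
Op 3: BEGIN: in_txn=True, pending={}
Op 4: ROLLBACK: discarded pending []; in_txn=False
Op 5: UPDATE b=28 (auto-commit; committed b=28)
Op 6: UPDATE c=19 (auto-commit; committed c=19)
Op 7: UPDATE d=28 (auto-commit; committed d=28)
Final committed: {a=8, b=28, c=19, d=28}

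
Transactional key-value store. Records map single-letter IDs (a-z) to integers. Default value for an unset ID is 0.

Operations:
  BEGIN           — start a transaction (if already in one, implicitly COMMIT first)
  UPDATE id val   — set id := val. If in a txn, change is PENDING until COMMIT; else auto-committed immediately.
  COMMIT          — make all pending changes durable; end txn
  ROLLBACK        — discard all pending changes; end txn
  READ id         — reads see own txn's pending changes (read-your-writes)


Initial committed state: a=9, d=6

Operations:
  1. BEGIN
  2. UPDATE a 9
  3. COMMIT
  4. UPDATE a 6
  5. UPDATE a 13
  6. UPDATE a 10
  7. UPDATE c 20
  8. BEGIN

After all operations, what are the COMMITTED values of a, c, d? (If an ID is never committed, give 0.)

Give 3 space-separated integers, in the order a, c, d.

Answer: 10 20 6

Derivation:
Initial committed: {a=9, d=6}
Op 1: BEGIN: in_txn=True, pending={}
Op 2: UPDATE a=9 (pending; pending now {a=9})
Op 3: COMMIT: merged ['a'] into committed; committed now {a=9, d=6}
Op 4: UPDATE a=6 (auto-commit; committed a=6)
Op 5: UPDATE a=13 (auto-commit; committed a=13)
Op 6: UPDATE a=10 (auto-commit; committed a=10)
Op 7: UPDATE c=20 (auto-commit; committed c=20)
Op 8: BEGIN: in_txn=True, pending={}
Final committed: {a=10, c=20, d=6}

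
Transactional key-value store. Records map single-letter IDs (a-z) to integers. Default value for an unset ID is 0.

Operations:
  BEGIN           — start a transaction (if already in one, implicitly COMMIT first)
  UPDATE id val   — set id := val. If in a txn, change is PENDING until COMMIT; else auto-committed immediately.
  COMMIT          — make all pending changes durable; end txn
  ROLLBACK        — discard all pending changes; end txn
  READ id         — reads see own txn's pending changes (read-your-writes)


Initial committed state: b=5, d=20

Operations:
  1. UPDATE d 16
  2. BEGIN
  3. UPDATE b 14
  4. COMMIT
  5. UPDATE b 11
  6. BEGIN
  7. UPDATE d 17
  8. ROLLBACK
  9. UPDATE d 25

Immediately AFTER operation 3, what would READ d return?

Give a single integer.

Initial committed: {b=5, d=20}
Op 1: UPDATE d=16 (auto-commit; committed d=16)
Op 2: BEGIN: in_txn=True, pending={}
Op 3: UPDATE b=14 (pending; pending now {b=14})
After op 3: visible(d) = 16 (pending={b=14}, committed={b=5, d=16})

Answer: 16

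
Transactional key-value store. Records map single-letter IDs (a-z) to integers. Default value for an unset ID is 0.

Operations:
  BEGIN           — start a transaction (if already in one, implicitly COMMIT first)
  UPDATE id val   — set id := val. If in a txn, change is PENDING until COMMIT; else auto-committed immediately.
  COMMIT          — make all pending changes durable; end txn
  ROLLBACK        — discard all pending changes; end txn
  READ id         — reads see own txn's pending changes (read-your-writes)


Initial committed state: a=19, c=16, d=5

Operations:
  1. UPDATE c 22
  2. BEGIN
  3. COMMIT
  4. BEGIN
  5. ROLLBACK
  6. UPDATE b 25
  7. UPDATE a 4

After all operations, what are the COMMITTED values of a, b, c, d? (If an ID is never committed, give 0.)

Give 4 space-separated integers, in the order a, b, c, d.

Answer: 4 25 22 5

Derivation:
Initial committed: {a=19, c=16, d=5}
Op 1: UPDATE c=22 (auto-commit; committed c=22)
Op 2: BEGIN: in_txn=True, pending={}
Op 3: COMMIT: merged [] into committed; committed now {a=19, c=22, d=5}
Op 4: BEGIN: in_txn=True, pending={}
Op 5: ROLLBACK: discarded pending []; in_txn=False
Op 6: UPDATE b=25 (auto-commit; committed b=25)
Op 7: UPDATE a=4 (auto-commit; committed a=4)
Final committed: {a=4, b=25, c=22, d=5}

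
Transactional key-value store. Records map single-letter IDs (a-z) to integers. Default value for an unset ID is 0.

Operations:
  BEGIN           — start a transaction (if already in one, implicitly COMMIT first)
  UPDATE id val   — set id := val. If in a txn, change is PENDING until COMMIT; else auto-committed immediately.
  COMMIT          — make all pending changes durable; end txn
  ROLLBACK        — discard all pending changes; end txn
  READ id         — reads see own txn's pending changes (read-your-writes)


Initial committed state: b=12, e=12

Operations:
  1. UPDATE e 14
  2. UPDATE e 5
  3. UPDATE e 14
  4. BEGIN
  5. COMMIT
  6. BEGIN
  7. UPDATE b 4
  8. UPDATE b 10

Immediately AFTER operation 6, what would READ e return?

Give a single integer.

Initial committed: {b=12, e=12}
Op 1: UPDATE e=14 (auto-commit; committed e=14)
Op 2: UPDATE e=5 (auto-commit; committed e=5)
Op 3: UPDATE e=14 (auto-commit; committed e=14)
Op 4: BEGIN: in_txn=True, pending={}
Op 5: COMMIT: merged [] into committed; committed now {b=12, e=14}
Op 6: BEGIN: in_txn=True, pending={}
After op 6: visible(e) = 14 (pending={}, committed={b=12, e=14})

Answer: 14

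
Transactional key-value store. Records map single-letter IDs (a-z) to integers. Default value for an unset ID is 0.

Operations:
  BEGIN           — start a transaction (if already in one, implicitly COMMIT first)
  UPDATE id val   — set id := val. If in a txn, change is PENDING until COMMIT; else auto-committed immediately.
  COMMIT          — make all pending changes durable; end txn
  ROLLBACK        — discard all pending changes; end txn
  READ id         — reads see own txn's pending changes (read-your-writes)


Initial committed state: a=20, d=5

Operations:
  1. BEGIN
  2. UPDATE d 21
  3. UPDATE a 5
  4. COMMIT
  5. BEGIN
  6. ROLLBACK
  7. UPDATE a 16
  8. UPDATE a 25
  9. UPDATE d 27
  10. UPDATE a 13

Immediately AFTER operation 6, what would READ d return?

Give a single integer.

Initial committed: {a=20, d=5}
Op 1: BEGIN: in_txn=True, pending={}
Op 2: UPDATE d=21 (pending; pending now {d=21})
Op 3: UPDATE a=5 (pending; pending now {a=5, d=21})
Op 4: COMMIT: merged ['a', 'd'] into committed; committed now {a=5, d=21}
Op 5: BEGIN: in_txn=True, pending={}
Op 6: ROLLBACK: discarded pending []; in_txn=False
After op 6: visible(d) = 21 (pending={}, committed={a=5, d=21})

Answer: 21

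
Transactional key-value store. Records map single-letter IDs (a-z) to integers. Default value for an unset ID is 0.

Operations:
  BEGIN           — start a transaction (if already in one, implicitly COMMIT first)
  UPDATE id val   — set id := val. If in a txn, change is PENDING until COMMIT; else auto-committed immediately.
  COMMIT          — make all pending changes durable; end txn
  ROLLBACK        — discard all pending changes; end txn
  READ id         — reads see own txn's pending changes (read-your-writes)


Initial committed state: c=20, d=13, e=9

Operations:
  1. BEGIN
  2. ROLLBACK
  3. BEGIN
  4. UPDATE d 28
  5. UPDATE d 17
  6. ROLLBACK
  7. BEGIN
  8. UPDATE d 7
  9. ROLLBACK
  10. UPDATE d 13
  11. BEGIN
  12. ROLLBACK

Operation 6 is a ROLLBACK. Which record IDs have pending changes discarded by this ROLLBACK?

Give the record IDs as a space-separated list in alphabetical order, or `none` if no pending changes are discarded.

Initial committed: {c=20, d=13, e=9}
Op 1: BEGIN: in_txn=True, pending={}
Op 2: ROLLBACK: discarded pending []; in_txn=False
Op 3: BEGIN: in_txn=True, pending={}
Op 4: UPDATE d=28 (pending; pending now {d=28})
Op 5: UPDATE d=17 (pending; pending now {d=17})
Op 6: ROLLBACK: discarded pending ['d']; in_txn=False
Op 7: BEGIN: in_txn=True, pending={}
Op 8: UPDATE d=7 (pending; pending now {d=7})
Op 9: ROLLBACK: discarded pending ['d']; in_txn=False
Op 10: UPDATE d=13 (auto-commit; committed d=13)
Op 11: BEGIN: in_txn=True, pending={}
Op 12: ROLLBACK: discarded pending []; in_txn=False
ROLLBACK at op 6 discards: ['d']

Answer: d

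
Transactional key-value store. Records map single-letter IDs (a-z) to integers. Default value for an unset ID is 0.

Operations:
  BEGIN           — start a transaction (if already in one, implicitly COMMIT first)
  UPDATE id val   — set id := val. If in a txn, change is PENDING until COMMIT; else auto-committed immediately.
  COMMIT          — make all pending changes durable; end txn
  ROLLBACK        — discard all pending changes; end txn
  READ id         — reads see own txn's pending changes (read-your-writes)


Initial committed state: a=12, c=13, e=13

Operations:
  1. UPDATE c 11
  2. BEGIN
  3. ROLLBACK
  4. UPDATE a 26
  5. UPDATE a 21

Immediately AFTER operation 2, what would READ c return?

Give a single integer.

Answer: 11

Derivation:
Initial committed: {a=12, c=13, e=13}
Op 1: UPDATE c=11 (auto-commit; committed c=11)
Op 2: BEGIN: in_txn=True, pending={}
After op 2: visible(c) = 11 (pending={}, committed={a=12, c=11, e=13})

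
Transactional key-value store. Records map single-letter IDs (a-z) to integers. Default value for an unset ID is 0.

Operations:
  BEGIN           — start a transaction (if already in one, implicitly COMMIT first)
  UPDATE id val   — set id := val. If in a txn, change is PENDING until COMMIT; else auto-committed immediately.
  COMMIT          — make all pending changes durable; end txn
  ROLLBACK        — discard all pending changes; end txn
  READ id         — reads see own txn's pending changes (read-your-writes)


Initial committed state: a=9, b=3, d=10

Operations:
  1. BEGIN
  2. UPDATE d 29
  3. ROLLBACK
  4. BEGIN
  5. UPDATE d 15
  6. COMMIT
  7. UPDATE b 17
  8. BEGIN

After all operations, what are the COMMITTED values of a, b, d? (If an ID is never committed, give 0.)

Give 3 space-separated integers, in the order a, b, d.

Initial committed: {a=9, b=3, d=10}
Op 1: BEGIN: in_txn=True, pending={}
Op 2: UPDATE d=29 (pending; pending now {d=29})
Op 3: ROLLBACK: discarded pending ['d']; in_txn=False
Op 4: BEGIN: in_txn=True, pending={}
Op 5: UPDATE d=15 (pending; pending now {d=15})
Op 6: COMMIT: merged ['d'] into committed; committed now {a=9, b=3, d=15}
Op 7: UPDATE b=17 (auto-commit; committed b=17)
Op 8: BEGIN: in_txn=True, pending={}
Final committed: {a=9, b=17, d=15}

Answer: 9 17 15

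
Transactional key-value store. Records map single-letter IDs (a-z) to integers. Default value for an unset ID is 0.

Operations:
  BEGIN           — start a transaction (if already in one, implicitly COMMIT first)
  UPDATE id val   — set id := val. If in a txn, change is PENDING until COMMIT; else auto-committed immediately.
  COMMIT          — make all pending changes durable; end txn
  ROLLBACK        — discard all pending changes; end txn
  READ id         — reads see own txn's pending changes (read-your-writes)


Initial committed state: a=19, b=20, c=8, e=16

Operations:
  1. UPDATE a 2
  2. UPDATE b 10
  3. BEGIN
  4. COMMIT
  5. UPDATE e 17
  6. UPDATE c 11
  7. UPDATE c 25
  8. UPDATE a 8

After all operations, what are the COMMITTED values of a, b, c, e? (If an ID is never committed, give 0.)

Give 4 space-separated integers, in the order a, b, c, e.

Initial committed: {a=19, b=20, c=8, e=16}
Op 1: UPDATE a=2 (auto-commit; committed a=2)
Op 2: UPDATE b=10 (auto-commit; committed b=10)
Op 3: BEGIN: in_txn=True, pending={}
Op 4: COMMIT: merged [] into committed; committed now {a=2, b=10, c=8, e=16}
Op 5: UPDATE e=17 (auto-commit; committed e=17)
Op 6: UPDATE c=11 (auto-commit; committed c=11)
Op 7: UPDATE c=25 (auto-commit; committed c=25)
Op 8: UPDATE a=8 (auto-commit; committed a=8)
Final committed: {a=8, b=10, c=25, e=17}

Answer: 8 10 25 17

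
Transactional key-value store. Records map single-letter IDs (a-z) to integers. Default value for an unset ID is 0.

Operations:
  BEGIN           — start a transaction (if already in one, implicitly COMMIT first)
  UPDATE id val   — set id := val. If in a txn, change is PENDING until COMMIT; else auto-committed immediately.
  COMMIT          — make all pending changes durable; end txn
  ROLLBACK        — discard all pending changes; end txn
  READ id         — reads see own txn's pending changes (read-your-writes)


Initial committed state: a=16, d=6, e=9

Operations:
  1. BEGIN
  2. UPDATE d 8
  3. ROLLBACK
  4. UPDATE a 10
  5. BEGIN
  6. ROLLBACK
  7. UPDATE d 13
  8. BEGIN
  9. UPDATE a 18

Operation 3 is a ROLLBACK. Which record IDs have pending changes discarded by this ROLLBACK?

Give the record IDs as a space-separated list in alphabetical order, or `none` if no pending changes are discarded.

Initial committed: {a=16, d=6, e=9}
Op 1: BEGIN: in_txn=True, pending={}
Op 2: UPDATE d=8 (pending; pending now {d=8})
Op 3: ROLLBACK: discarded pending ['d']; in_txn=False
Op 4: UPDATE a=10 (auto-commit; committed a=10)
Op 5: BEGIN: in_txn=True, pending={}
Op 6: ROLLBACK: discarded pending []; in_txn=False
Op 7: UPDATE d=13 (auto-commit; committed d=13)
Op 8: BEGIN: in_txn=True, pending={}
Op 9: UPDATE a=18 (pending; pending now {a=18})
ROLLBACK at op 3 discards: ['d']

Answer: d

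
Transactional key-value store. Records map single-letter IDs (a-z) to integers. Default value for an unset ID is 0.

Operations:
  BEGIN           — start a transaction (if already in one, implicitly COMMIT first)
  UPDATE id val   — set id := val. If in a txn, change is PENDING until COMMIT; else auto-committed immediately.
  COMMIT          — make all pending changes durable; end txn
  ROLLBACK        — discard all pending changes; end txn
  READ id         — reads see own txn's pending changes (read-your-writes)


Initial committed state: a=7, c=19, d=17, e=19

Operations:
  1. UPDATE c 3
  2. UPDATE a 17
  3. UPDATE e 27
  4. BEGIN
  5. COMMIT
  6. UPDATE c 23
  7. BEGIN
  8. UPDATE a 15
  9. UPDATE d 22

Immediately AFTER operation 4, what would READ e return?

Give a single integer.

Answer: 27

Derivation:
Initial committed: {a=7, c=19, d=17, e=19}
Op 1: UPDATE c=3 (auto-commit; committed c=3)
Op 2: UPDATE a=17 (auto-commit; committed a=17)
Op 3: UPDATE e=27 (auto-commit; committed e=27)
Op 4: BEGIN: in_txn=True, pending={}
After op 4: visible(e) = 27 (pending={}, committed={a=17, c=3, d=17, e=27})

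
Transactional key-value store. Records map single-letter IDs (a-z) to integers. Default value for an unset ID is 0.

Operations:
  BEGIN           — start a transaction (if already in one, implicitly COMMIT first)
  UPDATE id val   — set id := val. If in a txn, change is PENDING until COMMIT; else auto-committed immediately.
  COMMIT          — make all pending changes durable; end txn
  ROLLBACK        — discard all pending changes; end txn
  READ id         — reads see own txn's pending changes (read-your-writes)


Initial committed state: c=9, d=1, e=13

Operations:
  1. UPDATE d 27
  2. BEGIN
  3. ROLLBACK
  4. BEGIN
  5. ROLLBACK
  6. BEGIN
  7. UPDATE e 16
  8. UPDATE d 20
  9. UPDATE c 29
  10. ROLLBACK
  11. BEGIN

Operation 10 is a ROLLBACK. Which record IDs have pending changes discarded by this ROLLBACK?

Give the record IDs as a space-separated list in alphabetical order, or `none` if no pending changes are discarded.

Initial committed: {c=9, d=1, e=13}
Op 1: UPDATE d=27 (auto-commit; committed d=27)
Op 2: BEGIN: in_txn=True, pending={}
Op 3: ROLLBACK: discarded pending []; in_txn=False
Op 4: BEGIN: in_txn=True, pending={}
Op 5: ROLLBACK: discarded pending []; in_txn=False
Op 6: BEGIN: in_txn=True, pending={}
Op 7: UPDATE e=16 (pending; pending now {e=16})
Op 8: UPDATE d=20 (pending; pending now {d=20, e=16})
Op 9: UPDATE c=29 (pending; pending now {c=29, d=20, e=16})
Op 10: ROLLBACK: discarded pending ['c', 'd', 'e']; in_txn=False
Op 11: BEGIN: in_txn=True, pending={}
ROLLBACK at op 10 discards: ['c', 'd', 'e']

Answer: c d e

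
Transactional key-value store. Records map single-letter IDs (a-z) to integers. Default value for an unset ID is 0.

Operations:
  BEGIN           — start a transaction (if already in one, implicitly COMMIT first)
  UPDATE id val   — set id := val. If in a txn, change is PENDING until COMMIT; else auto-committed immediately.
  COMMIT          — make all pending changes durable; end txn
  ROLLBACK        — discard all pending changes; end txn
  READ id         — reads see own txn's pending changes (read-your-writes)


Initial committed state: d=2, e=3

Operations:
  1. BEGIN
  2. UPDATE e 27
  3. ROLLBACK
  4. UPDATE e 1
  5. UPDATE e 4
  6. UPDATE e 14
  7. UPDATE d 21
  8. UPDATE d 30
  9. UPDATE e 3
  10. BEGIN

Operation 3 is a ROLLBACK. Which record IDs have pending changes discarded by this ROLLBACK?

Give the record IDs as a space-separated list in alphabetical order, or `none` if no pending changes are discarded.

Initial committed: {d=2, e=3}
Op 1: BEGIN: in_txn=True, pending={}
Op 2: UPDATE e=27 (pending; pending now {e=27})
Op 3: ROLLBACK: discarded pending ['e']; in_txn=False
Op 4: UPDATE e=1 (auto-commit; committed e=1)
Op 5: UPDATE e=4 (auto-commit; committed e=4)
Op 6: UPDATE e=14 (auto-commit; committed e=14)
Op 7: UPDATE d=21 (auto-commit; committed d=21)
Op 8: UPDATE d=30 (auto-commit; committed d=30)
Op 9: UPDATE e=3 (auto-commit; committed e=3)
Op 10: BEGIN: in_txn=True, pending={}
ROLLBACK at op 3 discards: ['e']

Answer: e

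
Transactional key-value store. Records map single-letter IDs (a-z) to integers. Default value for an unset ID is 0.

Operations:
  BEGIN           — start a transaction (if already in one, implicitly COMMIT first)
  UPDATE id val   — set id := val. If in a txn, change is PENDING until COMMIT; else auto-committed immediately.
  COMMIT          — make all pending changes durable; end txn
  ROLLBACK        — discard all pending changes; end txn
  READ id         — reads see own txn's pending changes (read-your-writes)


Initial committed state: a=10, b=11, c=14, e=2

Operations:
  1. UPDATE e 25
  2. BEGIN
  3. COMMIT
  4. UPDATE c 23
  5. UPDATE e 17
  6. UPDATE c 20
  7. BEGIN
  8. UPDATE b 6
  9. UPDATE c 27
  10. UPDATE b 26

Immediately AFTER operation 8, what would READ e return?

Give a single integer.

Answer: 17

Derivation:
Initial committed: {a=10, b=11, c=14, e=2}
Op 1: UPDATE e=25 (auto-commit; committed e=25)
Op 2: BEGIN: in_txn=True, pending={}
Op 3: COMMIT: merged [] into committed; committed now {a=10, b=11, c=14, e=25}
Op 4: UPDATE c=23 (auto-commit; committed c=23)
Op 5: UPDATE e=17 (auto-commit; committed e=17)
Op 6: UPDATE c=20 (auto-commit; committed c=20)
Op 7: BEGIN: in_txn=True, pending={}
Op 8: UPDATE b=6 (pending; pending now {b=6})
After op 8: visible(e) = 17 (pending={b=6}, committed={a=10, b=11, c=20, e=17})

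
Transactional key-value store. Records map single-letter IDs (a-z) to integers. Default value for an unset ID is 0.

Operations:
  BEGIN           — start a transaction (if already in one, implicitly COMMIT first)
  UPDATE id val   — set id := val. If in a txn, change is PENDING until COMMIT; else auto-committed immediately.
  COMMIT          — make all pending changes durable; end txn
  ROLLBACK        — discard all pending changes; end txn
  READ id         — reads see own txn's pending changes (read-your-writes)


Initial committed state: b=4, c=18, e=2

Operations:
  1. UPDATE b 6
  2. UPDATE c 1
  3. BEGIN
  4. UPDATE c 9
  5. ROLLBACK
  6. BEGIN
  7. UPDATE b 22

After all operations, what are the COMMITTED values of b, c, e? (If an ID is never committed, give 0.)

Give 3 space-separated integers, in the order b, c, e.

Initial committed: {b=4, c=18, e=2}
Op 1: UPDATE b=6 (auto-commit; committed b=6)
Op 2: UPDATE c=1 (auto-commit; committed c=1)
Op 3: BEGIN: in_txn=True, pending={}
Op 4: UPDATE c=9 (pending; pending now {c=9})
Op 5: ROLLBACK: discarded pending ['c']; in_txn=False
Op 6: BEGIN: in_txn=True, pending={}
Op 7: UPDATE b=22 (pending; pending now {b=22})
Final committed: {b=6, c=1, e=2}

Answer: 6 1 2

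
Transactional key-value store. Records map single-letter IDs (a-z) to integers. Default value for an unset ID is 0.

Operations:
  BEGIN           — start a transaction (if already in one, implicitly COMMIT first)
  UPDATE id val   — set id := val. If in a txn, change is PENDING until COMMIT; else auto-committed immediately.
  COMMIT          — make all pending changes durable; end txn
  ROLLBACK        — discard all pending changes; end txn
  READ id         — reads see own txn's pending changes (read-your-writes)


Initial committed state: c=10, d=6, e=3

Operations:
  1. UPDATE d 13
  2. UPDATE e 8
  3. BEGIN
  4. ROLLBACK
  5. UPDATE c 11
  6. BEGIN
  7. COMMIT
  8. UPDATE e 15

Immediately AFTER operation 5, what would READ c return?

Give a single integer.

Initial committed: {c=10, d=6, e=3}
Op 1: UPDATE d=13 (auto-commit; committed d=13)
Op 2: UPDATE e=8 (auto-commit; committed e=8)
Op 3: BEGIN: in_txn=True, pending={}
Op 4: ROLLBACK: discarded pending []; in_txn=False
Op 5: UPDATE c=11 (auto-commit; committed c=11)
After op 5: visible(c) = 11 (pending={}, committed={c=11, d=13, e=8})

Answer: 11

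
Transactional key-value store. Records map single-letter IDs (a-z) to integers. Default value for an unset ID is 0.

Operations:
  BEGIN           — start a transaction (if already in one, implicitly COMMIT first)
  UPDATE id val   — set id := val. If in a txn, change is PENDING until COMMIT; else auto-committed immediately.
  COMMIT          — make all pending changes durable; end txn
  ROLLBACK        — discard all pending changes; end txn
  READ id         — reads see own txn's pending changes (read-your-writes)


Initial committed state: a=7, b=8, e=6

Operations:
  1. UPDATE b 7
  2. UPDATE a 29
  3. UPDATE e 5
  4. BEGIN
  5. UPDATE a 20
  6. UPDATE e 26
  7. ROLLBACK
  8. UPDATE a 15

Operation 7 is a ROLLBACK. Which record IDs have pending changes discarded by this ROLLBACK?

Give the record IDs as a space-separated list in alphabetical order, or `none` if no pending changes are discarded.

Initial committed: {a=7, b=8, e=6}
Op 1: UPDATE b=7 (auto-commit; committed b=7)
Op 2: UPDATE a=29 (auto-commit; committed a=29)
Op 3: UPDATE e=5 (auto-commit; committed e=5)
Op 4: BEGIN: in_txn=True, pending={}
Op 5: UPDATE a=20 (pending; pending now {a=20})
Op 6: UPDATE e=26 (pending; pending now {a=20, e=26})
Op 7: ROLLBACK: discarded pending ['a', 'e']; in_txn=False
Op 8: UPDATE a=15 (auto-commit; committed a=15)
ROLLBACK at op 7 discards: ['a', 'e']

Answer: a e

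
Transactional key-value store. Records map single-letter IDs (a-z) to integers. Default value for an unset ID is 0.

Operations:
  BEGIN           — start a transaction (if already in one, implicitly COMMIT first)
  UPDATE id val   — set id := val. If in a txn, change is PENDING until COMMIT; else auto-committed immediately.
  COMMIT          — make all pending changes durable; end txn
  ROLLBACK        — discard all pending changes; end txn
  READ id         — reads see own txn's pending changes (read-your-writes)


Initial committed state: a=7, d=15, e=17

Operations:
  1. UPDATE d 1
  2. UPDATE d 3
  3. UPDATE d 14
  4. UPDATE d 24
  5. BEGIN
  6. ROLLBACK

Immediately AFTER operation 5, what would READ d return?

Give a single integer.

Initial committed: {a=7, d=15, e=17}
Op 1: UPDATE d=1 (auto-commit; committed d=1)
Op 2: UPDATE d=3 (auto-commit; committed d=3)
Op 3: UPDATE d=14 (auto-commit; committed d=14)
Op 4: UPDATE d=24 (auto-commit; committed d=24)
Op 5: BEGIN: in_txn=True, pending={}
After op 5: visible(d) = 24 (pending={}, committed={a=7, d=24, e=17})

Answer: 24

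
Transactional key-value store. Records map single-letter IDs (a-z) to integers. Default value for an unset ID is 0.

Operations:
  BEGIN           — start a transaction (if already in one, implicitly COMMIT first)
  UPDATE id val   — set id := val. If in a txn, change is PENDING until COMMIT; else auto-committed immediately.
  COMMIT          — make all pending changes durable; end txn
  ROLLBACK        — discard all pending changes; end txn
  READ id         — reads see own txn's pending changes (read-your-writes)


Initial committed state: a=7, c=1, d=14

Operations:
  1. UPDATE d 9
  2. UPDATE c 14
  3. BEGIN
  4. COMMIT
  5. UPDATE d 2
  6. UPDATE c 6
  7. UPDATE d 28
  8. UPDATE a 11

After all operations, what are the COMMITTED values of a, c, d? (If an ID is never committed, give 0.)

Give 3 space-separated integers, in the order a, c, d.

Initial committed: {a=7, c=1, d=14}
Op 1: UPDATE d=9 (auto-commit; committed d=9)
Op 2: UPDATE c=14 (auto-commit; committed c=14)
Op 3: BEGIN: in_txn=True, pending={}
Op 4: COMMIT: merged [] into committed; committed now {a=7, c=14, d=9}
Op 5: UPDATE d=2 (auto-commit; committed d=2)
Op 6: UPDATE c=6 (auto-commit; committed c=6)
Op 7: UPDATE d=28 (auto-commit; committed d=28)
Op 8: UPDATE a=11 (auto-commit; committed a=11)
Final committed: {a=11, c=6, d=28}

Answer: 11 6 28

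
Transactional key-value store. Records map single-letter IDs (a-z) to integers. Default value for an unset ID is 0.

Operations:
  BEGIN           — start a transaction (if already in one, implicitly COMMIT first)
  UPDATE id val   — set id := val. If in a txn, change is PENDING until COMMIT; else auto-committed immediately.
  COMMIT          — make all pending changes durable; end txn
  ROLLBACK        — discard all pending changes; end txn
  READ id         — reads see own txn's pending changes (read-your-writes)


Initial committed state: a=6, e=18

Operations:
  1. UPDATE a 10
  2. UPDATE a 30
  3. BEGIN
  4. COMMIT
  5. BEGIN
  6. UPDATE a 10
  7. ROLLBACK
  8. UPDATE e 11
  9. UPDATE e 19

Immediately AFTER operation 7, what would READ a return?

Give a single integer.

Answer: 30

Derivation:
Initial committed: {a=6, e=18}
Op 1: UPDATE a=10 (auto-commit; committed a=10)
Op 2: UPDATE a=30 (auto-commit; committed a=30)
Op 3: BEGIN: in_txn=True, pending={}
Op 4: COMMIT: merged [] into committed; committed now {a=30, e=18}
Op 5: BEGIN: in_txn=True, pending={}
Op 6: UPDATE a=10 (pending; pending now {a=10})
Op 7: ROLLBACK: discarded pending ['a']; in_txn=False
After op 7: visible(a) = 30 (pending={}, committed={a=30, e=18})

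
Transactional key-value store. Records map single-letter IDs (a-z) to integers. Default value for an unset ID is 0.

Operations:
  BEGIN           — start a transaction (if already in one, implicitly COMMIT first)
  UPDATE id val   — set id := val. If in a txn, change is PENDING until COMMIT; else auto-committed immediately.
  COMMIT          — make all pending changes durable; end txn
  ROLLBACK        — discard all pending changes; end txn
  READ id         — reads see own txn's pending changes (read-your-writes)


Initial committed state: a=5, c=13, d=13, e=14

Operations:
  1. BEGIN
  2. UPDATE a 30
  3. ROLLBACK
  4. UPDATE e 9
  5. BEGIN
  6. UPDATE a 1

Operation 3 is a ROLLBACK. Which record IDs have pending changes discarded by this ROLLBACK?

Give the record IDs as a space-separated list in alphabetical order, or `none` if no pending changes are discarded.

Answer: a

Derivation:
Initial committed: {a=5, c=13, d=13, e=14}
Op 1: BEGIN: in_txn=True, pending={}
Op 2: UPDATE a=30 (pending; pending now {a=30})
Op 3: ROLLBACK: discarded pending ['a']; in_txn=False
Op 4: UPDATE e=9 (auto-commit; committed e=9)
Op 5: BEGIN: in_txn=True, pending={}
Op 6: UPDATE a=1 (pending; pending now {a=1})
ROLLBACK at op 3 discards: ['a']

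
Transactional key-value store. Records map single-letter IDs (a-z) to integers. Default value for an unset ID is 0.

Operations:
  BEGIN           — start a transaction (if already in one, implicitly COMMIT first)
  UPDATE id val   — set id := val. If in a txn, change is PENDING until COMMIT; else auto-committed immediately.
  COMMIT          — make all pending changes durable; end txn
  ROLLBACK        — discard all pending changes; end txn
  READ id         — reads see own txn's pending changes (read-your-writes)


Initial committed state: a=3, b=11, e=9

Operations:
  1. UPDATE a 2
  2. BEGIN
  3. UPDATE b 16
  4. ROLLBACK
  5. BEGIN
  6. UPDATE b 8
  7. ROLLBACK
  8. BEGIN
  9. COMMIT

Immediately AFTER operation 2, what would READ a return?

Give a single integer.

Answer: 2

Derivation:
Initial committed: {a=3, b=11, e=9}
Op 1: UPDATE a=2 (auto-commit; committed a=2)
Op 2: BEGIN: in_txn=True, pending={}
After op 2: visible(a) = 2 (pending={}, committed={a=2, b=11, e=9})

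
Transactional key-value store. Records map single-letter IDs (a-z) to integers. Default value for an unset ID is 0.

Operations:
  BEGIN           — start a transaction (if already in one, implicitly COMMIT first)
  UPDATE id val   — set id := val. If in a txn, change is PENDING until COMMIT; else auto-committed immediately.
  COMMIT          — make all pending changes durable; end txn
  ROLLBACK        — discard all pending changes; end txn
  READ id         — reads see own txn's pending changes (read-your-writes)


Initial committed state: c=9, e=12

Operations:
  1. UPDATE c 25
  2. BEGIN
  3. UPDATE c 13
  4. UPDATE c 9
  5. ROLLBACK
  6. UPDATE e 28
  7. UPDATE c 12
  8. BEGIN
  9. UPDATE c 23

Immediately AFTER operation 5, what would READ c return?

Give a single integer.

Initial committed: {c=9, e=12}
Op 1: UPDATE c=25 (auto-commit; committed c=25)
Op 2: BEGIN: in_txn=True, pending={}
Op 3: UPDATE c=13 (pending; pending now {c=13})
Op 4: UPDATE c=9 (pending; pending now {c=9})
Op 5: ROLLBACK: discarded pending ['c']; in_txn=False
After op 5: visible(c) = 25 (pending={}, committed={c=25, e=12})

Answer: 25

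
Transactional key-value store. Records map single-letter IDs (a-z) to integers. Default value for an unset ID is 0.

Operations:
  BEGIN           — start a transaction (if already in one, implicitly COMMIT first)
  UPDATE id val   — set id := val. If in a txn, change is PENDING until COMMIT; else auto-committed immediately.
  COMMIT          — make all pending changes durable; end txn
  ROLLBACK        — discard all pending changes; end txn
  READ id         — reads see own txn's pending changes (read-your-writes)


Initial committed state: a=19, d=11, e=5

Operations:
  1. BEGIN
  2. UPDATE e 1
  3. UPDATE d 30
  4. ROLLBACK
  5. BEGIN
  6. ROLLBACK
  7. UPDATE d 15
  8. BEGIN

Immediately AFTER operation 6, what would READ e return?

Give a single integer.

Initial committed: {a=19, d=11, e=5}
Op 1: BEGIN: in_txn=True, pending={}
Op 2: UPDATE e=1 (pending; pending now {e=1})
Op 3: UPDATE d=30 (pending; pending now {d=30, e=1})
Op 4: ROLLBACK: discarded pending ['d', 'e']; in_txn=False
Op 5: BEGIN: in_txn=True, pending={}
Op 6: ROLLBACK: discarded pending []; in_txn=False
After op 6: visible(e) = 5 (pending={}, committed={a=19, d=11, e=5})

Answer: 5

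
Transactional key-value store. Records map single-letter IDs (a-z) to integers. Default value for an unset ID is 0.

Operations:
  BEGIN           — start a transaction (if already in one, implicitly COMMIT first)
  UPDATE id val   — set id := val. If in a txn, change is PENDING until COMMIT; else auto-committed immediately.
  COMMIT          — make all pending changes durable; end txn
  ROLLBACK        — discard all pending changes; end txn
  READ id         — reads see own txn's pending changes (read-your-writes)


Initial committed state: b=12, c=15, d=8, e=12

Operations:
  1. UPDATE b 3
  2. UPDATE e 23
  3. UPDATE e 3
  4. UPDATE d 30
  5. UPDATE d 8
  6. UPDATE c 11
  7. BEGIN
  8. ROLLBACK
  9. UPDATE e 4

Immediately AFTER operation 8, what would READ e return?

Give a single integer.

Answer: 3

Derivation:
Initial committed: {b=12, c=15, d=8, e=12}
Op 1: UPDATE b=3 (auto-commit; committed b=3)
Op 2: UPDATE e=23 (auto-commit; committed e=23)
Op 3: UPDATE e=3 (auto-commit; committed e=3)
Op 4: UPDATE d=30 (auto-commit; committed d=30)
Op 5: UPDATE d=8 (auto-commit; committed d=8)
Op 6: UPDATE c=11 (auto-commit; committed c=11)
Op 7: BEGIN: in_txn=True, pending={}
Op 8: ROLLBACK: discarded pending []; in_txn=False
After op 8: visible(e) = 3 (pending={}, committed={b=3, c=11, d=8, e=3})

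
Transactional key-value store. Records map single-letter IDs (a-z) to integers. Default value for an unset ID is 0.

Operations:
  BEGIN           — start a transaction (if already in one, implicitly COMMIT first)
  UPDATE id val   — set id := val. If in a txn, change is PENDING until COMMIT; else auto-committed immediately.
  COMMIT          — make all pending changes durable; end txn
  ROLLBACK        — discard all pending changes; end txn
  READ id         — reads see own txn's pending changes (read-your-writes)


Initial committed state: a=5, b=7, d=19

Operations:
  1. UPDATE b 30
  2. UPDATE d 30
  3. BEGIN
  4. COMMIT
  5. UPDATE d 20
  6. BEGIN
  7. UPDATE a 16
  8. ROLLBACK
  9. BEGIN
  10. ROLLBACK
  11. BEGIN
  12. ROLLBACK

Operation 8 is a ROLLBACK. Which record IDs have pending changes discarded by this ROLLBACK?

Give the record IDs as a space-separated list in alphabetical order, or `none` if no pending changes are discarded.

Initial committed: {a=5, b=7, d=19}
Op 1: UPDATE b=30 (auto-commit; committed b=30)
Op 2: UPDATE d=30 (auto-commit; committed d=30)
Op 3: BEGIN: in_txn=True, pending={}
Op 4: COMMIT: merged [] into committed; committed now {a=5, b=30, d=30}
Op 5: UPDATE d=20 (auto-commit; committed d=20)
Op 6: BEGIN: in_txn=True, pending={}
Op 7: UPDATE a=16 (pending; pending now {a=16})
Op 8: ROLLBACK: discarded pending ['a']; in_txn=False
Op 9: BEGIN: in_txn=True, pending={}
Op 10: ROLLBACK: discarded pending []; in_txn=False
Op 11: BEGIN: in_txn=True, pending={}
Op 12: ROLLBACK: discarded pending []; in_txn=False
ROLLBACK at op 8 discards: ['a']

Answer: a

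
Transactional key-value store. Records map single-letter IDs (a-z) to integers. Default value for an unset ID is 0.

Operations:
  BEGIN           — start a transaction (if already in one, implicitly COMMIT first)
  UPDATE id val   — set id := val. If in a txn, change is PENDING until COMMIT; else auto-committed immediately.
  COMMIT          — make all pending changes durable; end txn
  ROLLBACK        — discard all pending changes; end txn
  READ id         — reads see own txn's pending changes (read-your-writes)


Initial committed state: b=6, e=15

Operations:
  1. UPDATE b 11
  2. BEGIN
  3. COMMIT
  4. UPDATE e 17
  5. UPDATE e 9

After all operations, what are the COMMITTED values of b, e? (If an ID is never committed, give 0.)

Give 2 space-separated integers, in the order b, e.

Answer: 11 9

Derivation:
Initial committed: {b=6, e=15}
Op 1: UPDATE b=11 (auto-commit; committed b=11)
Op 2: BEGIN: in_txn=True, pending={}
Op 3: COMMIT: merged [] into committed; committed now {b=11, e=15}
Op 4: UPDATE e=17 (auto-commit; committed e=17)
Op 5: UPDATE e=9 (auto-commit; committed e=9)
Final committed: {b=11, e=9}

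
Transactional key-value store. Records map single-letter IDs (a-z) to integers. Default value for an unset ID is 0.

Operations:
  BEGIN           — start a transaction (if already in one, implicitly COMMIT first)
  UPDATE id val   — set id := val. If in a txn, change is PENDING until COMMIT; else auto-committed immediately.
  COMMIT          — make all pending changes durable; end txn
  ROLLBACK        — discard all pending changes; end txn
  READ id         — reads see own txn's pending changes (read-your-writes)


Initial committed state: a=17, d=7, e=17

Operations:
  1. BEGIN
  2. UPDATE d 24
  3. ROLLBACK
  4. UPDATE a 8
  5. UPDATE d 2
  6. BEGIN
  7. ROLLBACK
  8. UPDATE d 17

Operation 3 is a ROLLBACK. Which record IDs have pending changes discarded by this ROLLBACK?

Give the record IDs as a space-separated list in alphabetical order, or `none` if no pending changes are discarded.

Answer: d

Derivation:
Initial committed: {a=17, d=7, e=17}
Op 1: BEGIN: in_txn=True, pending={}
Op 2: UPDATE d=24 (pending; pending now {d=24})
Op 3: ROLLBACK: discarded pending ['d']; in_txn=False
Op 4: UPDATE a=8 (auto-commit; committed a=8)
Op 5: UPDATE d=2 (auto-commit; committed d=2)
Op 6: BEGIN: in_txn=True, pending={}
Op 7: ROLLBACK: discarded pending []; in_txn=False
Op 8: UPDATE d=17 (auto-commit; committed d=17)
ROLLBACK at op 3 discards: ['d']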